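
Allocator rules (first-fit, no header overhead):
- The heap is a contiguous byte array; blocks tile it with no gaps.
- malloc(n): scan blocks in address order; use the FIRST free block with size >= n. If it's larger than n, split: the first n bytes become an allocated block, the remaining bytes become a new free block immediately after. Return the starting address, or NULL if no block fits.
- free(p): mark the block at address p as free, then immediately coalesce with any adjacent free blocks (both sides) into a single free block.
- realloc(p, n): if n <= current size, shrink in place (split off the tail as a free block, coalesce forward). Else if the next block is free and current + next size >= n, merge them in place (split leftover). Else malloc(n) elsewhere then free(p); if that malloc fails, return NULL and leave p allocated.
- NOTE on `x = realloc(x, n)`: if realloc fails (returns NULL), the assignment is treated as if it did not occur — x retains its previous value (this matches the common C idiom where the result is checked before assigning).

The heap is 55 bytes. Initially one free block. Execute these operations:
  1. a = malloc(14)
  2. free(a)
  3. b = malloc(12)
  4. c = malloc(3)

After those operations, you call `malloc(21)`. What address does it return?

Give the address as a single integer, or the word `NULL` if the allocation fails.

Op 1: a = malloc(14) -> a = 0; heap: [0-13 ALLOC][14-54 FREE]
Op 2: free(a) -> (freed a); heap: [0-54 FREE]
Op 3: b = malloc(12) -> b = 0; heap: [0-11 ALLOC][12-54 FREE]
Op 4: c = malloc(3) -> c = 12; heap: [0-11 ALLOC][12-14 ALLOC][15-54 FREE]
malloc(21): first-fit scan over [0-11 ALLOC][12-14 ALLOC][15-54 FREE] -> 15

Answer: 15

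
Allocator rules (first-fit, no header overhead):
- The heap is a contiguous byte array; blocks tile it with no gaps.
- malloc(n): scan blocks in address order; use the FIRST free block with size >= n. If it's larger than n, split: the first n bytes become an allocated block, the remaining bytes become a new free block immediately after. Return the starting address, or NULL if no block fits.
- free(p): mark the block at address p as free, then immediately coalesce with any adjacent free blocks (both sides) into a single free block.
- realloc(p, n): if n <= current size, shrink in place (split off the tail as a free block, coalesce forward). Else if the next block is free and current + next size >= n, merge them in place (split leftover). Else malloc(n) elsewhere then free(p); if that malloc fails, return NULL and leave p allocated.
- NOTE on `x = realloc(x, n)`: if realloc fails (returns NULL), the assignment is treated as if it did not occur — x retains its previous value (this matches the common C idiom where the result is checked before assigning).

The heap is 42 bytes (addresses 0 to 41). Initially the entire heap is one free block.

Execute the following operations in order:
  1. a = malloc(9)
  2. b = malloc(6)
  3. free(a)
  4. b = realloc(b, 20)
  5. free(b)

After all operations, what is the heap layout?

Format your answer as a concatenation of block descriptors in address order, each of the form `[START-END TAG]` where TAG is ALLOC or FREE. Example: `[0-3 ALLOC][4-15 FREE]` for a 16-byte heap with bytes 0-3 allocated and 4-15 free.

Answer: [0-41 FREE]

Derivation:
Op 1: a = malloc(9) -> a = 0; heap: [0-8 ALLOC][9-41 FREE]
Op 2: b = malloc(6) -> b = 9; heap: [0-8 ALLOC][9-14 ALLOC][15-41 FREE]
Op 3: free(a) -> (freed a); heap: [0-8 FREE][9-14 ALLOC][15-41 FREE]
Op 4: b = realloc(b, 20) -> b = 9; heap: [0-8 FREE][9-28 ALLOC][29-41 FREE]
Op 5: free(b) -> (freed b); heap: [0-41 FREE]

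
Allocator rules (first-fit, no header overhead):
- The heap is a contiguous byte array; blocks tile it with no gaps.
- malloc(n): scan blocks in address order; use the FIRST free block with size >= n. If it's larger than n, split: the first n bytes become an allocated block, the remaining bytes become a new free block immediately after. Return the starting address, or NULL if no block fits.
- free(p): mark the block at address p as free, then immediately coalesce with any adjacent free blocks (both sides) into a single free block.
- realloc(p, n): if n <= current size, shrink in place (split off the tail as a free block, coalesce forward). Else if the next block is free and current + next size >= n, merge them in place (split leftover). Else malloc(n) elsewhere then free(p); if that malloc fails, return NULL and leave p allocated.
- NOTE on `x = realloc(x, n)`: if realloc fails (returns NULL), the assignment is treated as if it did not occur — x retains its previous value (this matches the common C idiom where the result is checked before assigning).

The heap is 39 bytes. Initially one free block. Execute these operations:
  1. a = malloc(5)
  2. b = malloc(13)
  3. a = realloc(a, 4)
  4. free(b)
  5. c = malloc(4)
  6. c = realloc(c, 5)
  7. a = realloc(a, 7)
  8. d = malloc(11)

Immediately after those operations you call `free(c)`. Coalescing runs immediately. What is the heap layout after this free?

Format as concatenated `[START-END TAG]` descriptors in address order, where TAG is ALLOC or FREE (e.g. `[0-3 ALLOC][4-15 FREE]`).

Op 1: a = malloc(5) -> a = 0; heap: [0-4 ALLOC][5-38 FREE]
Op 2: b = malloc(13) -> b = 5; heap: [0-4 ALLOC][5-17 ALLOC][18-38 FREE]
Op 3: a = realloc(a, 4) -> a = 0; heap: [0-3 ALLOC][4-4 FREE][5-17 ALLOC][18-38 FREE]
Op 4: free(b) -> (freed b); heap: [0-3 ALLOC][4-38 FREE]
Op 5: c = malloc(4) -> c = 4; heap: [0-3 ALLOC][4-7 ALLOC][8-38 FREE]
Op 6: c = realloc(c, 5) -> c = 4; heap: [0-3 ALLOC][4-8 ALLOC][9-38 FREE]
Op 7: a = realloc(a, 7) -> a = 9; heap: [0-3 FREE][4-8 ALLOC][9-15 ALLOC][16-38 FREE]
Op 8: d = malloc(11) -> d = 16; heap: [0-3 FREE][4-8 ALLOC][9-15 ALLOC][16-26 ALLOC][27-38 FREE]
free(c): c = 4 -> block [4-8 ALLOC]; mark free, coalesce with adjacent free neighbors -> [0-8 FREE][9-15 ALLOC][16-26 ALLOC][27-38 FREE]

Answer: [0-8 FREE][9-15 ALLOC][16-26 ALLOC][27-38 FREE]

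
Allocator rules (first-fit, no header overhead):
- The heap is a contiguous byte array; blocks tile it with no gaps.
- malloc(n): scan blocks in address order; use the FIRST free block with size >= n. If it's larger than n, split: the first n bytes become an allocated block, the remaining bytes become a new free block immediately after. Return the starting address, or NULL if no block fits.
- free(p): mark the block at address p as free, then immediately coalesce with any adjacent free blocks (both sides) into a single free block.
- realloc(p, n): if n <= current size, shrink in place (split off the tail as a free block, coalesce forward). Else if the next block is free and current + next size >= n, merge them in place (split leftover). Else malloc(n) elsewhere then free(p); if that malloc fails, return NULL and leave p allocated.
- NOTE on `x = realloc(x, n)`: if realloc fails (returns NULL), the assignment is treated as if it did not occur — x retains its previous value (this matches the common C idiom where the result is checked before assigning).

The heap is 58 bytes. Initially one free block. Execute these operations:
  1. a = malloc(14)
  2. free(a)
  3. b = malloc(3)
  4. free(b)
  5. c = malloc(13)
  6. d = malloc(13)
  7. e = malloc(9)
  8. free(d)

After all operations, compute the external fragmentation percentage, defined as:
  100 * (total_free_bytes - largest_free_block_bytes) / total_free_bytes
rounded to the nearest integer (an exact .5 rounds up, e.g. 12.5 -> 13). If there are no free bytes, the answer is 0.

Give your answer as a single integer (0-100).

Answer: 36

Derivation:
Op 1: a = malloc(14) -> a = 0; heap: [0-13 ALLOC][14-57 FREE]
Op 2: free(a) -> (freed a); heap: [0-57 FREE]
Op 3: b = malloc(3) -> b = 0; heap: [0-2 ALLOC][3-57 FREE]
Op 4: free(b) -> (freed b); heap: [0-57 FREE]
Op 5: c = malloc(13) -> c = 0; heap: [0-12 ALLOC][13-57 FREE]
Op 6: d = malloc(13) -> d = 13; heap: [0-12 ALLOC][13-25 ALLOC][26-57 FREE]
Op 7: e = malloc(9) -> e = 26; heap: [0-12 ALLOC][13-25 ALLOC][26-34 ALLOC][35-57 FREE]
Op 8: free(d) -> (freed d); heap: [0-12 ALLOC][13-25 FREE][26-34 ALLOC][35-57 FREE]
Free blocks: [13 23] total_free=36 largest=23 -> 100*(36-23)/36 = 1300/36 ≈ 36.111 -> rounds to 36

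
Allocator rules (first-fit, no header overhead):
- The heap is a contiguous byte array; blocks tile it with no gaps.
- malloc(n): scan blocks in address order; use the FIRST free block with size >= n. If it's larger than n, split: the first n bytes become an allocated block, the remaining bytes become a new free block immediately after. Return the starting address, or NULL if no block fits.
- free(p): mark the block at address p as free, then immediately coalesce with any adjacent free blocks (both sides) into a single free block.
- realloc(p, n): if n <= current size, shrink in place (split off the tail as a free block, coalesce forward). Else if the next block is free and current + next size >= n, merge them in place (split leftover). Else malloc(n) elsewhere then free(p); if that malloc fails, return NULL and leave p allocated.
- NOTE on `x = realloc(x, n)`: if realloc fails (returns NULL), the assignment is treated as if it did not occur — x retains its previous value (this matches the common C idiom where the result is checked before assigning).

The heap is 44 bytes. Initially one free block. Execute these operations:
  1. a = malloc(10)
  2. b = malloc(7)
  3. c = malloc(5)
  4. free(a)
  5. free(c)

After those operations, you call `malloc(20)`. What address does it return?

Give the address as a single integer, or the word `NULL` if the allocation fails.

Answer: 17

Derivation:
Op 1: a = malloc(10) -> a = 0; heap: [0-9 ALLOC][10-43 FREE]
Op 2: b = malloc(7) -> b = 10; heap: [0-9 ALLOC][10-16 ALLOC][17-43 FREE]
Op 3: c = malloc(5) -> c = 17; heap: [0-9 ALLOC][10-16 ALLOC][17-21 ALLOC][22-43 FREE]
Op 4: free(a) -> (freed a); heap: [0-9 FREE][10-16 ALLOC][17-21 ALLOC][22-43 FREE]
Op 5: free(c) -> (freed c); heap: [0-9 FREE][10-16 ALLOC][17-43 FREE]
malloc(20): first-fit scan over [0-9 FREE][10-16 ALLOC][17-43 FREE] -> 17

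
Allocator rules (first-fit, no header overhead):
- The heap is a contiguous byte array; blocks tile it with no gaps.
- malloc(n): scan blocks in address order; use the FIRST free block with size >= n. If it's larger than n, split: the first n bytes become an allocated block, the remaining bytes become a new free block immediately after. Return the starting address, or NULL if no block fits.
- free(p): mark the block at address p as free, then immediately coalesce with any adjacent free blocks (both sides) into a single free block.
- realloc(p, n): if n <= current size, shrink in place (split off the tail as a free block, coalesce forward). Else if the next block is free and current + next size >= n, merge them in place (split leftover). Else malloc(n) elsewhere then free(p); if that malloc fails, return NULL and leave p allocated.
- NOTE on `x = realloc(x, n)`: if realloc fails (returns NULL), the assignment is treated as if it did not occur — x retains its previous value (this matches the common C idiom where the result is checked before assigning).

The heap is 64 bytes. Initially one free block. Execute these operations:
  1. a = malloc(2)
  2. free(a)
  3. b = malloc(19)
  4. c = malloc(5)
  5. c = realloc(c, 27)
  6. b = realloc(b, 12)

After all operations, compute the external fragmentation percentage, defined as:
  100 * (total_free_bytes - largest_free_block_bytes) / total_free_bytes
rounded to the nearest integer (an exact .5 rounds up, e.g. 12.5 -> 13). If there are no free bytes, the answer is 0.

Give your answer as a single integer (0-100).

Op 1: a = malloc(2) -> a = 0; heap: [0-1 ALLOC][2-63 FREE]
Op 2: free(a) -> (freed a); heap: [0-63 FREE]
Op 3: b = malloc(19) -> b = 0; heap: [0-18 ALLOC][19-63 FREE]
Op 4: c = malloc(5) -> c = 19; heap: [0-18 ALLOC][19-23 ALLOC][24-63 FREE]
Op 5: c = realloc(c, 27) -> c = 19; heap: [0-18 ALLOC][19-45 ALLOC][46-63 FREE]
Op 6: b = realloc(b, 12) -> b = 0; heap: [0-11 ALLOC][12-18 FREE][19-45 ALLOC][46-63 FREE]
Free blocks: [7 18] total_free=25 largest=18 -> 100*(25-18)/25 = 700/25 = 28

Answer: 28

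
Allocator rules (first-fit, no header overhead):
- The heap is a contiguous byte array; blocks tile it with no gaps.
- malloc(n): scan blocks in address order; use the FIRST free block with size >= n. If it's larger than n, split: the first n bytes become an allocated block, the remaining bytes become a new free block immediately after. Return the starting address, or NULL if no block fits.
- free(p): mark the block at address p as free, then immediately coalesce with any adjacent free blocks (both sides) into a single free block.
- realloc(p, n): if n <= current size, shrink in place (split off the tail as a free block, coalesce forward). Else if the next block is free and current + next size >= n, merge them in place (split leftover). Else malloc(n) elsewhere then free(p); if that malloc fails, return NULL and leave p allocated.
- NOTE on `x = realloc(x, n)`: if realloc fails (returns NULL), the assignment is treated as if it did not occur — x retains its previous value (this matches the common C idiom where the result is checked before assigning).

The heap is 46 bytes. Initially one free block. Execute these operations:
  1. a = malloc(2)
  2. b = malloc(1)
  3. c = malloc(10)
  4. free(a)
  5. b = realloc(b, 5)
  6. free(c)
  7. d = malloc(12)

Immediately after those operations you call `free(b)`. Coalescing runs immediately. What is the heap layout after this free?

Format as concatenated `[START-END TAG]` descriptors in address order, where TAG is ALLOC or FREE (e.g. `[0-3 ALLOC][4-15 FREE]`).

Answer: [0-11 ALLOC][12-45 FREE]

Derivation:
Op 1: a = malloc(2) -> a = 0; heap: [0-1 ALLOC][2-45 FREE]
Op 2: b = malloc(1) -> b = 2; heap: [0-1 ALLOC][2-2 ALLOC][3-45 FREE]
Op 3: c = malloc(10) -> c = 3; heap: [0-1 ALLOC][2-2 ALLOC][3-12 ALLOC][13-45 FREE]
Op 4: free(a) -> (freed a); heap: [0-1 FREE][2-2 ALLOC][3-12 ALLOC][13-45 FREE]
Op 5: b = realloc(b, 5) -> b = 13; heap: [0-2 FREE][3-12 ALLOC][13-17 ALLOC][18-45 FREE]
Op 6: free(c) -> (freed c); heap: [0-12 FREE][13-17 ALLOC][18-45 FREE]
Op 7: d = malloc(12) -> d = 0; heap: [0-11 ALLOC][12-12 FREE][13-17 ALLOC][18-45 FREE]
free(b): b = 13 -> block [13-17 ALLOC]; mark free, coalesce with adjacent free neighbors -> [0-11 ALLOC][12-45 FREE]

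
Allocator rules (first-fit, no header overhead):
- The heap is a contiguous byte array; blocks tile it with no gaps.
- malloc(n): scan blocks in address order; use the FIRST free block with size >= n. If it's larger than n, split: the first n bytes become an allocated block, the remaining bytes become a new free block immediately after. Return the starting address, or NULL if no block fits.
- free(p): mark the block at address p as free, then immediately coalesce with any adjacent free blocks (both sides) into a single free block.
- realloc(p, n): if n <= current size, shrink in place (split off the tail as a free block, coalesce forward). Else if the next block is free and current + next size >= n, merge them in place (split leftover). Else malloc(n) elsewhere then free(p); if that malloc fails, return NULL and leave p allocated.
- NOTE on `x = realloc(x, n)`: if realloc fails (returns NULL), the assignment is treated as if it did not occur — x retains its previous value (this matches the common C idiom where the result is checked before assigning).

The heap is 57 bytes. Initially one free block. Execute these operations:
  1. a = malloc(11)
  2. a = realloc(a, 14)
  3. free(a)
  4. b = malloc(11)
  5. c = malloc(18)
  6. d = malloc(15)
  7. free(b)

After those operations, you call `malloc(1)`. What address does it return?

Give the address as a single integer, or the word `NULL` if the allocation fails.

Op 1: a = malloc(11) -> a = 0; heap: [0-10 ALLOC][11-56 FREE]
Op 2: a = realloc(a, 14) -> a = 0; heap: [0-13 ALLOC][14-56 FREE]
Op 3: free(a) -> (freed a); heap: [0-56 FREE]
Op 4: b = malloc(11) -> b = 0; heap: [0-10 ALLOC][11-56 FREE]
Op 5: c = malloc(18) -> c = 11; heap: [0-10 ALLOC][11-28 ALLOC][29-56 FREE]
Op 6: d = malloc(15) -> d = 29; heap: [0-10 ALLOC][11-28 ALLOC][29-43 ALLOC][44-56 FREE]
Op 7: free(b) -> (freed b); heap: [0-10 FREE][11-28 ALLOC][29-43 ALLOC][44-56 FREE]
malloc(1): first-fit scan over [0-10 FREE][11-28 ALLOC][29-43 ALLOC][44-56 FREE] -> 0

Answer: 0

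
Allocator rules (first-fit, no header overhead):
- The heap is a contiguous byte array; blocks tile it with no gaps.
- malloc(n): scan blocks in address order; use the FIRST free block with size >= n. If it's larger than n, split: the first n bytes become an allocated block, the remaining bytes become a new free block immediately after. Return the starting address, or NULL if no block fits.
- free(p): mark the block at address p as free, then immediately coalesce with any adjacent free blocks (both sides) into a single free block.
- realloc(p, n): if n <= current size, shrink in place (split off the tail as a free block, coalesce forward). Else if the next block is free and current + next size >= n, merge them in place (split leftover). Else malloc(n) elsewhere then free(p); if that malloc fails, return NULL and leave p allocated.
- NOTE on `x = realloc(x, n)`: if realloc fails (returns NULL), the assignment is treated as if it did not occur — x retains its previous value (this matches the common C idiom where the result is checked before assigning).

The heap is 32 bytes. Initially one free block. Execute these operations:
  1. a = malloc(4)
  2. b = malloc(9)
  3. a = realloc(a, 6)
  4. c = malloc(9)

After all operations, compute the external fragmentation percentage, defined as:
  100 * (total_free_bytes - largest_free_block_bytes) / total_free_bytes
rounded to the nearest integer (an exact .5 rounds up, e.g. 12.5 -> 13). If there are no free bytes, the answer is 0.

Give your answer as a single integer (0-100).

Op 1: a = malloc(4) -> a = 0; heap: [0-3 ALLOC][4-31 FREE]
Op 2: b = malloc(9) -> b = 4; heap: [0-3 ALLOC][4-12 ALLOC][13-31 FREE]
Op 3: a = realloc(a, 6) -> a = 13; heap: [0-3 FREE][4-12 ALLOC][13-18 ALLOC][19-31 FREE]
Op 4: c = malloc(9) -> c = 19; heap: [0-3 FREE][4-12 ALLOC][13-18 ALLOC][19-27 ALLOC][28-31 FREE]
Free blocks: [4 4] total_free=8 largest=4 -> 100*(8-4)/8 = 400/8 = 50

Answer: 50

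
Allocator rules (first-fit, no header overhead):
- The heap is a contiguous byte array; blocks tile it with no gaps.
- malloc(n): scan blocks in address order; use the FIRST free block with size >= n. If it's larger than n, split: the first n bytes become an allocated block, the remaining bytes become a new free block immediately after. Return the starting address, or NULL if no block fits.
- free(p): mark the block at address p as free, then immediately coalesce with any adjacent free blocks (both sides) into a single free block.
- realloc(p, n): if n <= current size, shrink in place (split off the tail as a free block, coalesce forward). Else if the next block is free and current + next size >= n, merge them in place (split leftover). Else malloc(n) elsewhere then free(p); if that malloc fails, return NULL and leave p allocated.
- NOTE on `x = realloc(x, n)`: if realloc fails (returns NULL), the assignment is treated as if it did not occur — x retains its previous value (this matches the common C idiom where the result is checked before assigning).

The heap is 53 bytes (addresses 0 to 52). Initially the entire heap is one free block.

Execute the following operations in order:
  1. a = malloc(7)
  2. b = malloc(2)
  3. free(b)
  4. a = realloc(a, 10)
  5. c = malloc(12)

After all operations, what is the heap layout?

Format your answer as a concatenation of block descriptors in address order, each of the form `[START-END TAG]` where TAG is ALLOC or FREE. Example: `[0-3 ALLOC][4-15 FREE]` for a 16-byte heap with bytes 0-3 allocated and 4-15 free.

Answer: [0-9 ALLOC][10-21 ALLOC][22-52 FREE]

Derivation:
Op 1: a = malloc(7) -> a = 0; heap: [0-6 ALLOC][7-52 FREE]
Op 2: b = malloc(2) -> b = 7; heap: [0-6 ALLOC][7-8 ALLOC][9-52 FREE]
Op 3: free(b) -> (freed b); heap: [0-6 ALLOC][7-52 FREE]
Op 4: a = realloc(a, 10) -> a = 0; heap: [0-9 ALLOC][10-52 FREE]
Op 5: c = malloc(12) -> c = 10; heap: [0-9 ALLOC][10-21 ALLOC][22-52 FREE]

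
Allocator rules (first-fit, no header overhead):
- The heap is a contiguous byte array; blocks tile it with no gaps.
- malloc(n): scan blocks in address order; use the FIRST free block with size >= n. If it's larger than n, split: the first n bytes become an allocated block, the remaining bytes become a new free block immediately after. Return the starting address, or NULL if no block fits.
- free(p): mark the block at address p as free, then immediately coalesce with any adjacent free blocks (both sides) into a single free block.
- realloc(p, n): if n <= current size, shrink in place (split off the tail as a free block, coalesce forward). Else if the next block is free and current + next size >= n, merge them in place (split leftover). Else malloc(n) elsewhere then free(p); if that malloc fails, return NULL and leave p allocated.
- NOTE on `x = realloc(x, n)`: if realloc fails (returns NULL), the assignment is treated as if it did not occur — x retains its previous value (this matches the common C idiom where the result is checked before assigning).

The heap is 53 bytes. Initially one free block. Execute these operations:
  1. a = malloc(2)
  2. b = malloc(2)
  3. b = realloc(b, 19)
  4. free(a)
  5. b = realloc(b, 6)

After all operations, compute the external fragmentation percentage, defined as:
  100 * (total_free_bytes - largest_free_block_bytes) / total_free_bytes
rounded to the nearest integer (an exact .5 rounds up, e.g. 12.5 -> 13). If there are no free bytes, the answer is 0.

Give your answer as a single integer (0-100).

Answer: 4

Derivation:
Op 1: a = malloc(2) -> a = 0; heap: [0-1 ALLOC][2-52 FREE]
Op 2: b = malloc(2) -> b = 2; heap: [0-1 ALLOC][2-3 ALLOC][4-52 FREE]
Op 3: b = realloc(b, 19) -> b = 2; heap: [0-1 ALLOC][2-20 ALLOC][21-52 FREE]
Op 4: free(a) -> (freed a); heap: [0-1 FREE][2-20 ALLOC][21-52 FREE]
Op 5: b = realloc(b, 6) -> b = 2; heap: [0-1 FREE][2-7 ALLOC][8-52 FREE]
Free blocks: [2 45] total_free=47 largest=45 -> 100*(47-45)/47 = 200/47 ≈ 4.255 -> rounds to 4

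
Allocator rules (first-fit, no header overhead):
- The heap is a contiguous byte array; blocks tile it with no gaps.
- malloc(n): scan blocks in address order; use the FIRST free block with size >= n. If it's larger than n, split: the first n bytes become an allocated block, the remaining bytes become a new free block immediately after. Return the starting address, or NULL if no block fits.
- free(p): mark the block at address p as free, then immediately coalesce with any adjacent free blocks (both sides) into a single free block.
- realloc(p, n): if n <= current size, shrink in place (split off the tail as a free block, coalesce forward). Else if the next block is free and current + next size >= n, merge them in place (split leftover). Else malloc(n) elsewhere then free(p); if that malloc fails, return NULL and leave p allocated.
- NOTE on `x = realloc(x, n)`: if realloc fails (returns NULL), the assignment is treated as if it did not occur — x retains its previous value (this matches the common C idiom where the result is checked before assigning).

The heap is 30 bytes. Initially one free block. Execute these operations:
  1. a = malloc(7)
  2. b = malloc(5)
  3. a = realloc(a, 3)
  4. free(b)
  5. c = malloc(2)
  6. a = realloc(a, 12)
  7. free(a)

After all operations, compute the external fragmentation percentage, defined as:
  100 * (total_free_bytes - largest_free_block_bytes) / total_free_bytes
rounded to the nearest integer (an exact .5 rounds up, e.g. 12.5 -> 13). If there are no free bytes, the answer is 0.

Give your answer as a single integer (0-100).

Answer: 11

Derivation:
Op 1: a = malloc(7) -> a = 0; heap: [0-6 ALLOC][7-29 FREE]
Op 2: b = malloc(5) -> b = 7; heap: [0-6 ALLOC][7-11 ALLOC][12-29 FREE]
Op 3: a = realloc(a, 3) -> a = 0; heap: [0-2 ALLOC][3-6 FREE][7-11 ALLOC][12-29 FREE]
Op 4: free(b) -> (freed b); heap: [0-2 ALLOC][3-29 FREE]
Op 5: c = malloc(2) -> c = 3; heap: [0-2 ALLOC][3-4 ALLOC][5-29 FREE]
Op 6: a = realloc(a, 12) -> a = 5; heap: [0-2 FREE][3-4 ALLOC][5-16 ALLOC][17-29 FREE]
Op 7: free(a) -> (freed a); heap: [0-2 FREE][3-4 ALLOC][5-29 FREE]
Free blocks: [3 25] total_free=28 largest=25 -> 100*(28-25)/28 = 300/28 ≈ 10.714 -> rounds to 11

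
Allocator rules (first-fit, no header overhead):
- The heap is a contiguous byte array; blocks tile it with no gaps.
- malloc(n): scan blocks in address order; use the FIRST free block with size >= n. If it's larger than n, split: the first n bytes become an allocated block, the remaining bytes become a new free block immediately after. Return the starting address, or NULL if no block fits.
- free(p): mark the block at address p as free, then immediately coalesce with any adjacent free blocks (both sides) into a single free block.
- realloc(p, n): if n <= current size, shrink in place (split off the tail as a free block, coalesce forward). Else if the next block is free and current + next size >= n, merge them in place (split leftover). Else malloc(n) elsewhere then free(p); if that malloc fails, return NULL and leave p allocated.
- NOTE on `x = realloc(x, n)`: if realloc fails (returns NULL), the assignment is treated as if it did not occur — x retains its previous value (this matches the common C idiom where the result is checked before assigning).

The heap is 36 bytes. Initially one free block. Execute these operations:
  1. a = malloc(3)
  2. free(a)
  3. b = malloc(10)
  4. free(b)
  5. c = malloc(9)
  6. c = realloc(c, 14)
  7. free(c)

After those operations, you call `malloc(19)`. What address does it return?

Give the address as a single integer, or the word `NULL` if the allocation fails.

Answer: 0

Derivation:
Op 1: a = malloc(3) -> a = 0; heap: [0-2 ALLOC][3-35 FREE]
Op 2: free(a) -> (freed a); heap: [0-35 FREE]
Op 3: b = malloc(10) -> b = 0; heap: [0-9 ALLOC][10-35 FREE]
Op 4: free(b) -> (freed b); heap: [0-35 FREE]
Op 5: c = malloc(9) -> c = 0; heap: [0-8 ALLOC][9-35 FREE]
Op 6: c = realloc(c, 14) -> c = 0; heap: [0-13 ALLOC][14-35 FREE]
Op 7: free(c) -> (freed c); heap: [0-35 FREE]
malloc(19): first-fit scan over [0-35 FREE] -> 0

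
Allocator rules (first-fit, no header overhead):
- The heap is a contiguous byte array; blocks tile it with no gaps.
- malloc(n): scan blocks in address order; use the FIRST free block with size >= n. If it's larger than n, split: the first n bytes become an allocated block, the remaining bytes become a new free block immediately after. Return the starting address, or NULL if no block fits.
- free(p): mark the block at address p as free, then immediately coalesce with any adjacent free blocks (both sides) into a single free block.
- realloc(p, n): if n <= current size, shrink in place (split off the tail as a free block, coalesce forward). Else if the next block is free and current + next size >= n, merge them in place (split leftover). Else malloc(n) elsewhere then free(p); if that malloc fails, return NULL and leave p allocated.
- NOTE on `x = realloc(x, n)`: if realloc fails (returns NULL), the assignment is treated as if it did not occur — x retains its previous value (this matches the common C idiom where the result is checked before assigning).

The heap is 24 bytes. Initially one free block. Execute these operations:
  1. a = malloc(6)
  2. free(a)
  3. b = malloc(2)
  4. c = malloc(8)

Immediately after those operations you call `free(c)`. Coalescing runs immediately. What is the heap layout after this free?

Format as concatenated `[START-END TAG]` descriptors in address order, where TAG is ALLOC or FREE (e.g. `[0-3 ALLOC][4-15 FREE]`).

Op 1: a = malloc(6) -> a = 0; heap: [0-5 ALLOC][6-23 FREE]
Op 2: free(a) -> (freed a); heap: [0-23 FREE]
Op 3: b = malloc(2) -> b = 0; heap: [0-1 ALLOC][2-23 FREE]
Op 4: c = malloc(8) -> c = 2; heap: [0-1 ALLOC][2-9 ALLOC][10-23 FREE]
free(c): c = 2 -> block [2-9 ALLOC]; mark free, coalesce with adjacent free neighbors -> [0-1 ALLOC][2-23 FREE]

Answer: [0-1 ALLOC][2-23 FREE]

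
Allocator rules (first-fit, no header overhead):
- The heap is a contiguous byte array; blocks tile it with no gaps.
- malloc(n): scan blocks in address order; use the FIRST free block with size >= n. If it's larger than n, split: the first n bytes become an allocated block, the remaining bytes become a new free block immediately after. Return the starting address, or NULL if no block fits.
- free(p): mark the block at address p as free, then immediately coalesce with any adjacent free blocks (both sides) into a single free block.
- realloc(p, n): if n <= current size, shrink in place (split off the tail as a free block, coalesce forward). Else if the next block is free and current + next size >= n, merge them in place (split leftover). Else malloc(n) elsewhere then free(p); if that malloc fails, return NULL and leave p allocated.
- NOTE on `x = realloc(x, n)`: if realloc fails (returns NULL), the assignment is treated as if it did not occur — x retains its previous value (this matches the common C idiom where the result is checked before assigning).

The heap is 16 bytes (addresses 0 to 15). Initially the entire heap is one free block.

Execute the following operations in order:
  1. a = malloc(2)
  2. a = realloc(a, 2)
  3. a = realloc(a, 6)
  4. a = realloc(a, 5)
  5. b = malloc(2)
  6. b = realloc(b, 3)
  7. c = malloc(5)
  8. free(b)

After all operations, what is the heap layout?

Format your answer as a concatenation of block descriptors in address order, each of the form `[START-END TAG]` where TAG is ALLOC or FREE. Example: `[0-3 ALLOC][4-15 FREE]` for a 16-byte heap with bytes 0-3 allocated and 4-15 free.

Op 1: a = malloc(2) -> a = 0; heap: [0-1 ALLOC][2-15 FREE]
Op 2: a = realloc(a, 2) -> a = 0; heap: [0-1 ALLOC][2-15 FREE]
Op 3: a = realloc(a, 6) -> a = 0; heap: [0-5 ALLOC][6-15 FREE]
Op 4: a = realloc(a, 5) -> a = 0; heap: [0-4 ALLOC][5-15 FREE]
Op 5: b = malloc(2) -> b = 5; heap: [0-4 ALLOC][5-6 ALLOC][7-15 FREE]
Op 6: b = realloc(b, 3) -> b = 5; heap: [0-4 ALLOC][5-7 ALLOC][8-15 FREE]
Op 7: c = malloc(5) -> c = 8; heap: [0-4 ALLOC][5-7 ALLOC][8-12 ALLOC][13-15 FREE]
Op 8: free(b) -> (freed b); heap: [0-4 ALLOC][5-7 FREE][8-12 ALLOC][13-15 FREE]

Answer: [0-4 ALLOC][5-7 FREE][8-12 ALLOC][13-15 FREE]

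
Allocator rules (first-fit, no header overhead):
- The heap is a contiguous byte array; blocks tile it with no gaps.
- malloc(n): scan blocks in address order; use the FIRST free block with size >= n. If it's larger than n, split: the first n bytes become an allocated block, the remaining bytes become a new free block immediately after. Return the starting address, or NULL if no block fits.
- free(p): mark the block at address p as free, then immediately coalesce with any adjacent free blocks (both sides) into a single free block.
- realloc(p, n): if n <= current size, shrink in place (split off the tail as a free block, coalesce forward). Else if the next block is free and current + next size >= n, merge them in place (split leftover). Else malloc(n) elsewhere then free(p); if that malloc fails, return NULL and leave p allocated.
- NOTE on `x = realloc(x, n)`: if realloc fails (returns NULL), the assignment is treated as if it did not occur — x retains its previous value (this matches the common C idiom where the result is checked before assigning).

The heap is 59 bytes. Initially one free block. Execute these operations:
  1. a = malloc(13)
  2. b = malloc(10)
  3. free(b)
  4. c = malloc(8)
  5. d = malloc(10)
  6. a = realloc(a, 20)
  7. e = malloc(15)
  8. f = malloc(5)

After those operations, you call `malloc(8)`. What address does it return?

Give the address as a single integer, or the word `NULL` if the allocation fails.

Answer: 5

Derivation:
Op 1: a = malloc(13) -> a = 0; heap: [0-12 ALLOC][13-58 FREE]
Op 2: b = malloc(10) -> b = 13; heap: [0-12 ALLOC][13-22 ALLOC][23-58 FREE]
Op 3: free(b) -> (freed b); heap: [0-12 ALLOC][13-58 FREE]
Op 4: c = malloc(8) -> c = 13; heap: [0-12 ALLOC][13-20 ALLOC][21-58 FREE]
Op 5: d = malloc(10) -> d = 21; heap: [0-12 ALLOC][13-20 ALLOC][21-30 ALLOC][31-58 FREE]
Op 6: a = realloc(a, 20) -> a = 31; heap: [0-12 FREE][13-20 ALLOC][21-30 ALLOC][31-50 ALLOC][51-58 FREE]
Op 7: e = malloc(15) -> e = NULL; heap: [0-12 FREE][13-20 ALLOC][21-30 ALLOC][31-50 ALLOC][51-58 FREE]
Op 8: f = malloc(5) -> f = 0; heap: [0-4 ALLOC][5-12 FREE][13-20 ALLOC][21-30 ALLOC][31-50 ALLOC][51-58 FREE]
malloc(8): first-fit scan over [0-4 ALLOC][5-12 FREE][13-20 ALLOC][21-30 ALLOC][31-50 ALLOC][51-58 FREE] -> 5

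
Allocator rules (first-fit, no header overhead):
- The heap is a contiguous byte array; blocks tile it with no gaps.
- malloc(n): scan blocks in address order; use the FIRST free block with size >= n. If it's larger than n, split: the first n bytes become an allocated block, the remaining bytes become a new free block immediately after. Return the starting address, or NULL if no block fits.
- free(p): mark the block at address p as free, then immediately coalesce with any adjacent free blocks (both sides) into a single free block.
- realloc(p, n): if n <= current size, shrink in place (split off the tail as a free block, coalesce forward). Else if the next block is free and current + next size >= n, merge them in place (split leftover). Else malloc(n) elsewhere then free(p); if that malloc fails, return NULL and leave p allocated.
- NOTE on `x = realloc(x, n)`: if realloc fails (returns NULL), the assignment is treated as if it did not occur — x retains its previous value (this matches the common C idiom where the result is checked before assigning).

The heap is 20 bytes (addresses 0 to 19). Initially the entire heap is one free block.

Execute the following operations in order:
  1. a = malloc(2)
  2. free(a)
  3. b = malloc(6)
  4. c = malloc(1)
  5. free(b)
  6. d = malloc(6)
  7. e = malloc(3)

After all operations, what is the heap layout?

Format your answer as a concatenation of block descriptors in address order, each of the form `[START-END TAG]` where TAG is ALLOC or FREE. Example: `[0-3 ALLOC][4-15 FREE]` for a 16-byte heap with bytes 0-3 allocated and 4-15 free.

Op 1: a = malloc(2) -> a = 0; heap: [0-1 ALLOC][2-19 FREE]
Op 2: free(a) -> (freed a); heap: [0-19 FREE]
Op 3: b = malloc(6) -> b = 0; heap: [0-5 ALLOC][6-19 FREE]
Op 4: c = malloc(1) -> c = 6; heap: [0-5 ALLOC][6-6 ALLOC][7-19 FREE]
Op 5: free(b) -> (freed b); heap: [0-5 FREE][6-6 ALLOC][7-19 FREE]
Op 6: d = malloc(6) -> d = 0; heap: [0-5 ALLOC][6-6 ALLOC][7-19 FREE]
Op 7: e = malloc(3) -> e = 7; heap: [0-5 ALLOC][6-6 ALLOC][7-9 ALLOC][10-19 FREE]

Answer: [0-5 ALLOC][6-6 ALLOC][7-9 ALLOC][10-19 FREE]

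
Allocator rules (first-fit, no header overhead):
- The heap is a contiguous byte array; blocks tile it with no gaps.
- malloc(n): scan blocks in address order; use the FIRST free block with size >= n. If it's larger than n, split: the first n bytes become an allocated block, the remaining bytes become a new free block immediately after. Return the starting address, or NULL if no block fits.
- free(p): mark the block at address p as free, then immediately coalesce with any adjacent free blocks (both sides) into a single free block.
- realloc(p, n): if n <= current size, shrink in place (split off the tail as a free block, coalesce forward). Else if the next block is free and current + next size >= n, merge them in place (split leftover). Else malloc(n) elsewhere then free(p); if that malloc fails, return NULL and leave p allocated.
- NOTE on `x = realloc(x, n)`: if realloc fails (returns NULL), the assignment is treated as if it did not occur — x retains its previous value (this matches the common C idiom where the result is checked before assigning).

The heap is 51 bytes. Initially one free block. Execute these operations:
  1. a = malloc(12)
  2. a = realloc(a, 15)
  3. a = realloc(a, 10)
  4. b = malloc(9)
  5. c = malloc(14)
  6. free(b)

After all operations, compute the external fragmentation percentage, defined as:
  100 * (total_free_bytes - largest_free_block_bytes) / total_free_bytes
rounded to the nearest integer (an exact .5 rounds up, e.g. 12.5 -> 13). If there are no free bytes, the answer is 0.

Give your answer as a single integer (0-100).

Answer: 33

Derivation:
Op 1: a = malloc(12) -> a = 0; heap: [0-11 ALLOC][12-50 FREE]
Op 2: a = realloc(a, 15) -> a = 0; heap: [0-14 ALLOC][15-50 FREE]
Op 3: a = realloc(a, 10) -> a = 0; heap: [0-9 ALLOC][10-50 FREE]
Op 4: b = malloc(9) -> b = 10; heap: [0-9 ALLOC][10-18 ALLOC][19-50 FREE]
Op 5: c = malloc(14) -> c = 19; heap: [0-9 ALLOC][10-18 ALLOC][19-32 ALLOC][33-50 FREE]
Op 6: free(b) -> (freed b); heap: [0-9 ALLOC][10-18 FREE][19-32 ALLOC][33-50 FREE]
Free blocks: [9 18] total_free=27 largest=18 -> 100*(27-18)/27 = 900/27 ≈ 33.333 -> rounds to 33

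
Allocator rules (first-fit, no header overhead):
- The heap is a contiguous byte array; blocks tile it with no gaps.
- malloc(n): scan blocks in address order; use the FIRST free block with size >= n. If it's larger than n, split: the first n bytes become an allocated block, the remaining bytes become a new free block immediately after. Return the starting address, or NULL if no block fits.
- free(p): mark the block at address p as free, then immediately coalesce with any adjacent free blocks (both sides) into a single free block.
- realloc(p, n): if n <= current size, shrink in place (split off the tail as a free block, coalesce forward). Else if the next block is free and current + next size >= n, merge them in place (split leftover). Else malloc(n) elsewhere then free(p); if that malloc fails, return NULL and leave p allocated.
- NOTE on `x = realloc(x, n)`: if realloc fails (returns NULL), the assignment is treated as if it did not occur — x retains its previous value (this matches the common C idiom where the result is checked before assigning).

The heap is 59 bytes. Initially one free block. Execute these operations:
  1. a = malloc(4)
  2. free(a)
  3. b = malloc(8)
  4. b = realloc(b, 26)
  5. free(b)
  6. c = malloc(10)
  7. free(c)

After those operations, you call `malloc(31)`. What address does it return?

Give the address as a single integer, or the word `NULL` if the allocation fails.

Answer: 0

Derivation:
Op 1: a = malloc(4) -> a = 0; heap: [0-3 ALLOC][4-58 FREE]
Op 2: free(a) -> (freed a); heap: [0-58 FREE]
Op 3: b = malloc(8) -> b = 0; heap: [0-7 ALLOC][8-58 FREE]
Op 4: b = realloc(b, 26) -> b = 0; heap: [0-25 ALLOC][26-58 FREE]
Op 5: free(b) -> (freed b); heap: [0-58 FREE]
Op 6: c = malloc(10) -> c = 0; heap: [0-9 ALLOC][10-58 FREE]
Op 7: free(c) -> (freed c); heap: [0-58 FREE]
malloc(31): first-fit scan over [0-58 FREE] -> 0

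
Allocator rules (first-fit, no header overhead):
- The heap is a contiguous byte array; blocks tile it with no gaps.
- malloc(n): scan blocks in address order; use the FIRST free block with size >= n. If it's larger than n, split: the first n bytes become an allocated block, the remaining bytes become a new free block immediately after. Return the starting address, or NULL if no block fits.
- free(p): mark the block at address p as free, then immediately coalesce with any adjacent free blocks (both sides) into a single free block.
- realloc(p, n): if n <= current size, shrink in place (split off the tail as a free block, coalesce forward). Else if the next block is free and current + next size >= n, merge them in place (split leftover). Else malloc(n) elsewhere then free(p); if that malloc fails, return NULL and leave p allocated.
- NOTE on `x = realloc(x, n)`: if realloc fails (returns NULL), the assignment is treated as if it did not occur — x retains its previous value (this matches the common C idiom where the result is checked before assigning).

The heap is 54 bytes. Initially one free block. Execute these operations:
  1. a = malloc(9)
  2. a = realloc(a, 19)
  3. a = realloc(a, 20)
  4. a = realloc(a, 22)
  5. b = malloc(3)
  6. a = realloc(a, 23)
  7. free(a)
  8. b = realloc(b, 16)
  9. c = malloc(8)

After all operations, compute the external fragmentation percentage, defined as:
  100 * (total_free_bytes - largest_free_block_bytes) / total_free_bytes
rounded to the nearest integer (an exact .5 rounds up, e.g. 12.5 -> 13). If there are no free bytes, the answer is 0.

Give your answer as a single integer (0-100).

Answer: 47

Derivation:
Op 1: a = malloc(9) -> a = 0; heap: [0-8 ALLOC][9-53 FREE]
Op 2: a = realloc(a, 19) -> a = 0; heap: [0-18 ALLOC][19-53 FREE]
Op 3: a = realloc(a, 20) -> a = 0; heap: [0-19 ALLOC][20-53 FREE]
Op 4: a = realloc(a, 22) -> a = 0; heap: [0-21 ALLOC][22-53 FREE]
Op 5: b = malloc(3) -> b = 22; heap: [0-21 ALLOC][22-24 ALLOC][25-53 FREE]
Op 6: a = realloc(a, 23) -> a = 25; heap: [0-21 FREE][22-24 ALLOC][25-47 ALLOC][48-53 FREE]
Op 7: free(a) -> (freed a); heap: [0-21 FREE][22-24 ALLOC][25-53 FREE]
Op 8: b = realloc(b, 16) -> b = 22; heap: [0-21 FREE][22-37 ALLOC][38-53 FREE]
Op 9: c = malloc(8) -> c = 0; heap: [0-7 ALLOC][8-21 FREE][22-37 ALLOC][38-53 FREE]
Free blocks: [14 16] total_free=30 largest=16 -> 100*(30-16)/30 = 1400/30 ≈ 46.667 -> rounds to 47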